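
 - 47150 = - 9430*5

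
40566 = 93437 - 52871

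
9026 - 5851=3175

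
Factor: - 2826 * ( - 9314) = 2^2 * 3^2*157^1*4657^1=26321364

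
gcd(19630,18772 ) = 26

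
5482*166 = 910012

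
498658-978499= -479841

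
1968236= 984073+984163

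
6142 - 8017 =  - 1875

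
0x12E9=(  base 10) 4841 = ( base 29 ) 5lr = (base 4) 1023221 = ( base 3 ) 20122022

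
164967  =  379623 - 214656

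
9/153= 1/17 = 0.06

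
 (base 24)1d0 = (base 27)15O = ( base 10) 888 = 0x378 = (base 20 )248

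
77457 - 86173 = - 8716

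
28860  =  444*65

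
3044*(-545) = -1658980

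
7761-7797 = - 36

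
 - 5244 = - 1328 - 3916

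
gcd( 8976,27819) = 33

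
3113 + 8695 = 11808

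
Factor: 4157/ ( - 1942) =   -  2^( - 1 )*971^( - 1) * 4157^1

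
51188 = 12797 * 4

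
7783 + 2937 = 10720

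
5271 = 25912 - 20641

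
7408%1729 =492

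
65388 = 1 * 65388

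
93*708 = 65844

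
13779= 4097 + 9682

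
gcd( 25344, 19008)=6336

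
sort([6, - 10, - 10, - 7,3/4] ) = [  -  10,-10, - 7,3/4,6 ] 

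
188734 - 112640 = 76094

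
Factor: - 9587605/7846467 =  - 3^ ( - 1)*5^1*257^( -1)*10177^( -1 )*1917521^1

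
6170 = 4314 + 1856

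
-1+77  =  76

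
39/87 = 13/29 = 0.45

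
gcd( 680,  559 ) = 1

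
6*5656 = 33936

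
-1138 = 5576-6714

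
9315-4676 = 4639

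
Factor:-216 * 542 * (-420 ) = 49170240=2^6*3^4*5^1*7^1*271^1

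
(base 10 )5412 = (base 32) 594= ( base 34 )4n6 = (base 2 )1010100100100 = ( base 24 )99c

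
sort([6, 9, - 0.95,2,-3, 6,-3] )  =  [ - 3, - 3, - 0.95,  2,  6, 6, 9]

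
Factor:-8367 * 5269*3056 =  - 2^4*3^1*11^1* 191^1 * 479^1*2789^1 = - 134725969488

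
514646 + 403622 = 918268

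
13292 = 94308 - 81016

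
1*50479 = 50479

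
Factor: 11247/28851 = 23^1*59^( - 1) = 23/59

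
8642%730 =612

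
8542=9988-1446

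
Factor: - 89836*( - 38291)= 3439910276 = 2^2*11^1*37^1*59^2*607^1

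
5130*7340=37654200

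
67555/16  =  4222+ 3/16 = 4222.19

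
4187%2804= 1383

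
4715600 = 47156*100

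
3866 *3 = 11598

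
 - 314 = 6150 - 6464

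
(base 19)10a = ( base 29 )CN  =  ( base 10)371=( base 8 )563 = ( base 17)14e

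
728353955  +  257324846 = 985678801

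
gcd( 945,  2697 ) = 3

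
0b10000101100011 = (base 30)9ER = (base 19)14CG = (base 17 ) 1C9D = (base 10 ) 8547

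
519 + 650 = 1169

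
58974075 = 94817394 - 35843319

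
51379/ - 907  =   - 51379/907 =- 56.65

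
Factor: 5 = 5^1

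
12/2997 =4/999= 0.00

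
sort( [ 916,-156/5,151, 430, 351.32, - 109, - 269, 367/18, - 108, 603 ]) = [ - 269, - 109, - 108, - 156/5, 367/18, 151,351.32,430, 603,  916]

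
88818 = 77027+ 11791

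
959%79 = 11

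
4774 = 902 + 3872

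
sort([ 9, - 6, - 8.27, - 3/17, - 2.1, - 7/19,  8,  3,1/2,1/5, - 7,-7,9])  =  [ - 8.27 , - 7, - 7,-6 ,-2.1, - 7/19, - 3/17, 1/5, 1/2, 3,8,  9, 9]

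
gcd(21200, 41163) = 1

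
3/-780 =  - 1/260= - 0.00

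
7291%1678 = 579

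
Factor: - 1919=  -  19^1*101^1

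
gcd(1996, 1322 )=2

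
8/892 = 2/223= 0.01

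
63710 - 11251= 52459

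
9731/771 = 12 + 479/771 = 12.62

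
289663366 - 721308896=  -  431645530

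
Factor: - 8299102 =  - 2^1*7^1*592793^1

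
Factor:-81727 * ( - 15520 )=1268403040=2^5 * 5^1 * 97^1*81727^1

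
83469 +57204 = 140673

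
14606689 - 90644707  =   - 76038018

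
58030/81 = 58030/81   =  716.42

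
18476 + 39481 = 57957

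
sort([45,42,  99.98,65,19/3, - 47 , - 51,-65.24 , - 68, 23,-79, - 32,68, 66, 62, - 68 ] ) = [-79,  -  68, - 68,- 65.24,  -  51,  -  47, - 32, 19/3,23,42,45,62,65,  66  ,  68,  99.98]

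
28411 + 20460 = 48871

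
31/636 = 31/636 = 0.05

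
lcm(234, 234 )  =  234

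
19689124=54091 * 364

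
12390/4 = 3097 + 1/2 = 3097.50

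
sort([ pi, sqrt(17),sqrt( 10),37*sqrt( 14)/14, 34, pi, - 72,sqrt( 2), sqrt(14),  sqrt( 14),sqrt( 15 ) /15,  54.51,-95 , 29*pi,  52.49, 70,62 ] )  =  [ - 95,- 72,  sqrt( 15 ) /15, sqrt(2),pi,pi,sqrt( 10),sqrt( 14 ),sqrt( 14), sqrt( 17),37* sqrt( 14)/14,34,52.49, 54.51  ,  62,70, 29*pi ]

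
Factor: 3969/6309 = 441/701 = 3^2*7^2 * 701^(-1 ) 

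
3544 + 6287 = 9831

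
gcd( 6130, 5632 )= 2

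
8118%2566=420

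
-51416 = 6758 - 58174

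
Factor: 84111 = 3^1*23^2*53^1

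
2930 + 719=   3649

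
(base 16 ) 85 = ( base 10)133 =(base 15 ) 8d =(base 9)157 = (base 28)4l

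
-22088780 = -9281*2380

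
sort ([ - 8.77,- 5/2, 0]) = [ - 8.77, - 5/2, 0]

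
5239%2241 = 757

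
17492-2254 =15238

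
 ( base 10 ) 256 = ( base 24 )AG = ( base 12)194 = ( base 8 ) 400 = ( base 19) D9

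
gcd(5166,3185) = 7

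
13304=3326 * 4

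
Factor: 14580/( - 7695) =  - 36/19 = - 2^2*3^2*19^( - 1)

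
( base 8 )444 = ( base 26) B6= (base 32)94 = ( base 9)354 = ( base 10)292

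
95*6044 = 574180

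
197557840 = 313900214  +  - 116342374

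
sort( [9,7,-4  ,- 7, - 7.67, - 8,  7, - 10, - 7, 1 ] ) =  [ - 10 ,-8,-7.67, - 7, - 7, - 4,  1, 7,7,9] 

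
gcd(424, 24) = 8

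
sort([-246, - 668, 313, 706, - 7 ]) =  [ - 668,- 246, - 7, 313, 706] 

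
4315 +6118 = 10433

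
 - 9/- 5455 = 9/5455 = 0.00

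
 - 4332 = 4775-9107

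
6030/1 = 6030 = 6030.00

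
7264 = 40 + 7224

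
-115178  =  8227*(- 14)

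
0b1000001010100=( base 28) 598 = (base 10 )4180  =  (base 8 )10124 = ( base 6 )31204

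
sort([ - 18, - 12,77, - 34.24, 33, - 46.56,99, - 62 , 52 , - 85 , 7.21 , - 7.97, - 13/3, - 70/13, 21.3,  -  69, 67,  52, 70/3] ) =[ - 85, - 69, - 62, - 46.56 ,-34.24,-18 , - 12 , - 7.97 ,- 70/13, - 13/3, 7.21 , 21.3,70/3, 33,52,  52, 67, 77 , 99 ] 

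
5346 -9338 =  - 3992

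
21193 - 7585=13608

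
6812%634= 472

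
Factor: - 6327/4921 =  - 9/7 = - 3^2 * 7^( - 1 ) 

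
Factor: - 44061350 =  - 2^1*5^2 * 829^1*1063^1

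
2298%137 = 106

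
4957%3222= 1735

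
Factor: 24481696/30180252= 2^3 * 3^( - 1)*59^1 * 283^ ( - 1)*8887^( - 1)*12967^1= 6120424/7545063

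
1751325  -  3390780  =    -  1639455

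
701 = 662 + 39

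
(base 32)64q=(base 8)14232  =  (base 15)1ced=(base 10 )6298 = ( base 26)986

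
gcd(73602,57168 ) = 18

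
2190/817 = 2190/817  =  2.68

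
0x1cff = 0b1110011111111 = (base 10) 7423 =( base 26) APD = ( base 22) F79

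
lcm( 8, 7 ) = 56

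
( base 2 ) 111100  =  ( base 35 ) 1P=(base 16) 3c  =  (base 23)2e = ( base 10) 60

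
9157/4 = 2289 + 1/4 = 2289.25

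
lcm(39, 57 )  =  741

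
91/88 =91/88 =1.03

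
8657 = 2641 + 6016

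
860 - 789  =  71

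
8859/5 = 8859/5 = 1771.80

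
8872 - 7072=1800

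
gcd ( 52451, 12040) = 7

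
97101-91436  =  5665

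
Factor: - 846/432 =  - 47/24 = - 2^( - 3 )*3^( - 1) * 47^1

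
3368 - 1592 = 1776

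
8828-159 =8669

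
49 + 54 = 103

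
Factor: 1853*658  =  1219274= 2^1  *7^1*17^1* 47^1*109^1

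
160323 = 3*53441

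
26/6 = 13/3=4.33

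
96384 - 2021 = 94363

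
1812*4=7248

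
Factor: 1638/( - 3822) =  - 3/7 = -  3^1*7^( - 1)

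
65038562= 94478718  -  29440156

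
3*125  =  375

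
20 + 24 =44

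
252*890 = 224280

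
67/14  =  67/14 = 4.79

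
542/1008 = 271/504 = 0.54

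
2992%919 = 235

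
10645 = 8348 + 2297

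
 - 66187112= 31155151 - 97342263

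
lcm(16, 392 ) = 784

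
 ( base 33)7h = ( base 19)D1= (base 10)248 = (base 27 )95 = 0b11111000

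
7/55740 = 7/55740= 0.00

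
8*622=4976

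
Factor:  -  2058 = - 2^1*3^1*7^3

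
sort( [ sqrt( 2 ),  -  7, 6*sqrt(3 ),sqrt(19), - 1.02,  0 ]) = [  -  7, - 1.02,  0, sqrt ( 2 ),  sqrt (19), 6*sqrt( 3)] 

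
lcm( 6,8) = 24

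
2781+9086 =11867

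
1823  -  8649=-6826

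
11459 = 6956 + 4503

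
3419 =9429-6010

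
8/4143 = 8/4143 = 0.00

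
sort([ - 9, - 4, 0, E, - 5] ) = [-9 , - 5, - 4,0,  E] 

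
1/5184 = 1/5184 = 0.00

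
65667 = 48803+16864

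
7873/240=7873/240=32.80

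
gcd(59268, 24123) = 33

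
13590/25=543 + 3/5 = 543.60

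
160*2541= 406560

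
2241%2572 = 2241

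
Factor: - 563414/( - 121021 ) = 2^1 * 17^1*73^1 * 227^1*121021^( - 1)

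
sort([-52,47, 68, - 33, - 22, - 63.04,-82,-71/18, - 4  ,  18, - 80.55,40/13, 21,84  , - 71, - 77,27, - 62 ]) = [ - 82, -80.55 , - 77, - 71, - 63.04, - 62, - 52, - 33, - 22 , - 4, - 71/18,40/13, 18,21,27,47,68,84 ]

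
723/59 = 723/59 = 12.25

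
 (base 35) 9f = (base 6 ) 1310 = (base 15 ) 170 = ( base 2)101001010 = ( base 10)330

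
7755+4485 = 12240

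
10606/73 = 10606/73= 145.29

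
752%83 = 5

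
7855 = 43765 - 35910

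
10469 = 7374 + 3095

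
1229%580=69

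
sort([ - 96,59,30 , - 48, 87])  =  [-96, - 48,30, 59 , 87]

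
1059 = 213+846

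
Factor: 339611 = 479^1*709^1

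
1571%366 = 107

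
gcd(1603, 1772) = 1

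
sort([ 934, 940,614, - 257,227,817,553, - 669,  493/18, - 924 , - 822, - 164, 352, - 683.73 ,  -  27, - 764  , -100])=[ - 924,-822,-764, - 683.73, - 669, - 257,-164, -100, - 27 , 493/18,227,352, 553, 614,817, 934,940 ]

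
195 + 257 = 452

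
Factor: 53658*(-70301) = -2^1*3^2 *7^1 * 11^3* 83^1*271^1 = - 3772211058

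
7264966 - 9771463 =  - 2506497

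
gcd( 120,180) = 60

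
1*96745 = 96745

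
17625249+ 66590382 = 84215631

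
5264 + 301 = 5565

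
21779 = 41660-19881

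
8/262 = 4/131=0.03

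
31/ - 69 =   -  31/69 =- 0.45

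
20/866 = 10/433 = 0.02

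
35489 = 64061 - 28572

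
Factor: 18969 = 3^1*6323^1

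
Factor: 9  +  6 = 3^1*5^1 = 15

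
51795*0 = 0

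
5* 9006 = 45030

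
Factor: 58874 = 2^1 * 29437^1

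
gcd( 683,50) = 1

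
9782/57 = 9782/57= 171.61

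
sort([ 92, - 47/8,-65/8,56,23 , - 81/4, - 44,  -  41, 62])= [ - 44,-41, - 81/4, - 65/8, -47/8,23, 56, 62,92]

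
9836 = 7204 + 2632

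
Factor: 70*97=6790 = 2^1* 5^1 * 7^1*97^1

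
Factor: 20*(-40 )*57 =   -  2^5 *3^1 *5^2*19^1 = - 45600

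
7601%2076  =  1373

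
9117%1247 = 388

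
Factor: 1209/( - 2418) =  - 1/2 = - 2^ ( - 1 ) 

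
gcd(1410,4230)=1410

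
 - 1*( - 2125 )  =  2125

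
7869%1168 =861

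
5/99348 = 5/99348 = 0.00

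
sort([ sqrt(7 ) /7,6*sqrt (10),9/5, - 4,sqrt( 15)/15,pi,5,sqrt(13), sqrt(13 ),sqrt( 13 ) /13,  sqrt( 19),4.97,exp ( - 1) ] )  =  [  -  4,sqrt ( 15 ) /15,sqrt( 13) /13,exp( - 1), sqrt( 7) /7,9/5, pi,  sqrt( 13),sqrt( 13),sqrt( 19),4.97,  5,6*sqrt( 10)]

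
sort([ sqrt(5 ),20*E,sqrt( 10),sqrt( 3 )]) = [ sqrt (3),sqrt( 5 ),sqrt( 10 ), 20*E ] 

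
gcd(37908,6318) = 6318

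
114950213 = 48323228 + 66626985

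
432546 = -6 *( - 72091 )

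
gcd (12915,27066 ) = 3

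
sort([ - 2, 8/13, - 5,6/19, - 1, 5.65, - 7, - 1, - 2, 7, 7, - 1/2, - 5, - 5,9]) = [ - 7, - 5 ,  -  5, - 5,  -  2, - 2,-1 , - 1, - 1/2  ,  6/19,8/13,  5.65,7,7 , 9] 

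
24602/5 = 4920+2/5  =  4920.40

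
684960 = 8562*80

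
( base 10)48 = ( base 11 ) 44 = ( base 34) 1e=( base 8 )60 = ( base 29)1j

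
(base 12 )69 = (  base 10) 81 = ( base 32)2h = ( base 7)144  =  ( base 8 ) 121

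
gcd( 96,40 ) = 8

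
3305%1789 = 1516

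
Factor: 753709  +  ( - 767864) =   -  5^1*19^1*149^1=-14155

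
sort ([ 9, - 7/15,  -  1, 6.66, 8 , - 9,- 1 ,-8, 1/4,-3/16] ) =[-9,- 8, - 1, - 1, - 7/15 , - 3/16, 1/4, 6.66,  8 , 9 ]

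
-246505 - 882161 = -1128666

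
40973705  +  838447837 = 879421542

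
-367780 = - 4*91945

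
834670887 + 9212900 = 843883787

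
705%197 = 114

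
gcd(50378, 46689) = 1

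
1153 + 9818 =10971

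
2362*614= 1450268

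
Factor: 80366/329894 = 11^1*13^1*587^( - 1 ) = 143/587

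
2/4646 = 1/2323 = 0.00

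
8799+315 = 9114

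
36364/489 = 36364/489  =  74.36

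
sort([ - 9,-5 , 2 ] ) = [ - 9, - 5,2]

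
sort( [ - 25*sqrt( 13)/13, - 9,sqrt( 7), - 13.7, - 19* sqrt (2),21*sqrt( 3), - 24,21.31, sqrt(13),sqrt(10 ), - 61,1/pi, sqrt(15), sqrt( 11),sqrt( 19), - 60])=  [ - 61, - 60, - 19*sqrt (2), - 24, - 13.7, - 9, - 25*sqrt( 13 )/13, 1/pi,sqrt( 7), sqrt( 10),sqrt( 11),sqrt(13), sqrt( 15 ), sqrt( 19),21.31,21*sqrt(3 )]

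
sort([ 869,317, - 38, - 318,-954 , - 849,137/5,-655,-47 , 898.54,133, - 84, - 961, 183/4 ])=[ - 961,-954, - 849,  -  655 ,-318,  -  84, -47 , - 38,137/5,183/4,133,317, 869, 898.54 ] 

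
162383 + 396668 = 559051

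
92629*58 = 5372482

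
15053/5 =3010  +  3/5 = 3010.60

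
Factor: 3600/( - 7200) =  - 2^( - 1)=- 1/2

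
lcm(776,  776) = 776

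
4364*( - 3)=-13092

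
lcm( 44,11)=44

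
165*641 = 105765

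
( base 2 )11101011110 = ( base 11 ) 1465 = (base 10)1886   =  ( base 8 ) 3536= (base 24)36e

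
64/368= 4/23  =  0.17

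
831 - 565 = 266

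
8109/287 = 8109/287 = 28.25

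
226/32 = 113/16 =7.06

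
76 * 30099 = 2287524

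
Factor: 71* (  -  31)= - 2201=- 31^1 * 71^1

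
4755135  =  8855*537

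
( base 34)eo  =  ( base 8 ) 764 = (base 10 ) 500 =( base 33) F5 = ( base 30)GK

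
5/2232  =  5/2232=0.00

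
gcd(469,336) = 7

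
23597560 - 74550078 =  - 50952518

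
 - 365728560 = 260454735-626183295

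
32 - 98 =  - 66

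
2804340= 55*50988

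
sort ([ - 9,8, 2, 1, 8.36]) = [ - 9, 1,2, 8, 8.36]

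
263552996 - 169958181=93594815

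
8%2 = 0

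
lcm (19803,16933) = 1168377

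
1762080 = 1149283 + 612797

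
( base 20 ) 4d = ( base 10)93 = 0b1011101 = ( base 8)135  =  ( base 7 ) 162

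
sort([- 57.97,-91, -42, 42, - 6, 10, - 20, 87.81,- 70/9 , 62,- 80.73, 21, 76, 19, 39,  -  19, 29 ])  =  [-91,-80.73, - 57.97, - 42, - 20,  -  19,  -  70/9,  -  6, 10,  19,  21, 29,39,42, 62, 76, 87.81] 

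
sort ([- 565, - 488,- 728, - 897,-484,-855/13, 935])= [ - 897, - 728, - 565 ,-488, - 484, -855/13,935 ] 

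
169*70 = 11830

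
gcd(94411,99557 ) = 1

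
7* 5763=40341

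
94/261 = 94/261 = 0.36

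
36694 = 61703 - 25009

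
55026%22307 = 10412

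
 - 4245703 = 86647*( - 49)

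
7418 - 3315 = 4103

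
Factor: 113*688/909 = 77744/909= 2^4 * 3^( - 2 )*43^1*101^(  -  1)*113^1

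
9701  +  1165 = 10866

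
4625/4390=1 + 47/878 = 1.05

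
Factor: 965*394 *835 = 317475350 = 2^1*5^2 * 167^1*193^1*197^1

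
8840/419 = 21 + 41/419 = 21.10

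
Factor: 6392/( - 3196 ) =- 2^1 = - 2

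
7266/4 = 3633/2 = 1816.50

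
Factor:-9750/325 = -30 = - 2^1 * 3^1*5^1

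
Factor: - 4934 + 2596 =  - 2338 = - 2^1 * 7^1*167^1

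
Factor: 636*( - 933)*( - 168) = 99689184=2^5 * 3^3*7^1*53^1*311^1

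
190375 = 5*38075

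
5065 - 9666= - 4601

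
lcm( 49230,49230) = 49230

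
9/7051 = 9/7051 = 0.00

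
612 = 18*34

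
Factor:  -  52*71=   - 3692 = - 2^2 * 13^1*71^1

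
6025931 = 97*62123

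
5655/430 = 1131/86 = 13.15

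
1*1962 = 1962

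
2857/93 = 30 + 67/93=30.72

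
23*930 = 21390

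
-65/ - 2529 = 65/2529 = 0.03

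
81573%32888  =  15797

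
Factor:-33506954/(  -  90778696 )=16753477/45389348 = 2^( - 2)*13^2*2243^ (-1 )*5059^ (- 1 )*99133^1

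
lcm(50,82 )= 2050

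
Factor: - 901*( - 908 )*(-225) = -184074300 = - 2^2*3^2*5^2 *17^1*53^1*227^1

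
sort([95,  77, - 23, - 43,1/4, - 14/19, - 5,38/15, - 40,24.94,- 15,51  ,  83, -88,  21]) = [  -  88, - 43, - 40 ,  -  23,-15, - 5, - 14/19,1/4,38/15,21, 24.94, 51,77, 83,95 ] 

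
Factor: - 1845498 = -2^1*3^1*307583^1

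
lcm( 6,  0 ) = 0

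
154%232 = 154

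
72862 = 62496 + 10366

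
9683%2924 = 911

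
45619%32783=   12836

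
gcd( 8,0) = 8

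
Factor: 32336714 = 2^1*331^1*48847^1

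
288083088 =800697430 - 512614342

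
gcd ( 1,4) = 1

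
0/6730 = 0 = 0.00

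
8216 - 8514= - 298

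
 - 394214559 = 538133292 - 932347851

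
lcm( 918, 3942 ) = 67014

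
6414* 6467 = 41479338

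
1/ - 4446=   -  1 + 4445/4446 = -0.00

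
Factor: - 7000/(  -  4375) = 8/5= 2^3*5^(-1)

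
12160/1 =12160= 12160.00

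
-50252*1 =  - 50252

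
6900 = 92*75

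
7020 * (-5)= - 35100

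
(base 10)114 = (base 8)162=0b1110010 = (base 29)3R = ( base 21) 59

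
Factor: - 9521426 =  - 2^1*4760713^1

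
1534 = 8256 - 6722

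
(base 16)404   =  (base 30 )148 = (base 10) 1028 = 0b10000000100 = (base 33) V5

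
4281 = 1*4281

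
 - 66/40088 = -1+20011/20044 = -0.00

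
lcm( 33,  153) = 1683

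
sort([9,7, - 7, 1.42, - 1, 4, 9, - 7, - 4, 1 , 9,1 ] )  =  [-7, - 7, - 4 , - 1,1,1, 1.42, 4, 7 , 9,9, 9]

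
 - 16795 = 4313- 21108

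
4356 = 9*484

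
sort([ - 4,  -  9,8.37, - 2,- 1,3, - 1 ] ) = [ - 9, - 4, - 2, - 1, - 1,3,8.37]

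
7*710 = 4970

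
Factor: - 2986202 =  - 2^1*1493101^1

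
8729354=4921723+3807631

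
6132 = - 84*(-73 )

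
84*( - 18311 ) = -1538124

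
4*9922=39688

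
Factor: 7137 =3^2*13^1*61^1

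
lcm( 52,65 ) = 260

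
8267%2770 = 2727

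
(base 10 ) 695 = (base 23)175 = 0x2B7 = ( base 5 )10240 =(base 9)852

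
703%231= 10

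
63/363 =21/121 = 0.17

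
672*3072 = 2064384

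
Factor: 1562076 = 2^2*3^2* 43391^1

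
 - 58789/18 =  - 3267  +  17/18 = - 3266.06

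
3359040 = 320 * 10497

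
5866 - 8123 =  - 2257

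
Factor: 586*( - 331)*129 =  - 25021614 = - 2^1 * 3^1* 43^1*293^1*331^1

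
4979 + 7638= 12617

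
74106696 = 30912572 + 43194124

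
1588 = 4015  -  2427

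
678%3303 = 678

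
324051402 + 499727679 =823779081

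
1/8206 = 1/8206 =0.00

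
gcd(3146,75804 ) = 2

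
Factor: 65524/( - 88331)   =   - 2^2*19^(-1)*4649^(-1)* 16381^1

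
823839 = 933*883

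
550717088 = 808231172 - 257514084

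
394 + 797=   1191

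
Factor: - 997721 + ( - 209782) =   -  3^2*11^1*12197^1 = -  1207503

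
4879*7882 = 38456278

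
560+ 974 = 1534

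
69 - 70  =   - 1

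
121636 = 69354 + 52282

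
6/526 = 3/263= 0.01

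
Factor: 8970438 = 2^1*3^1 *1495073^1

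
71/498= 71/498 = 0.14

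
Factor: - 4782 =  - 2^1 * 3^1 * 797^1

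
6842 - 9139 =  - 2297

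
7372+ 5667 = 13039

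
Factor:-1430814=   -2^1*3^1*7^1*11^1*19^1*163^1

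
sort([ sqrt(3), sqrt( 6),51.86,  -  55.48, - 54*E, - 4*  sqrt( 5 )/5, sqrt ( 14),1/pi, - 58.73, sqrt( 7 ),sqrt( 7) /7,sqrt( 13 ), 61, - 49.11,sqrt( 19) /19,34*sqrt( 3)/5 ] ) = [ - 54*E, - 58.73,  -  55.48, - 49.11,-4*sqrt( 5) /5, sqrt( 19 )/19,1/pi,sqrt( 7) /7, sqrt(3),sqrt( 6), sqrt( 7 ),sqrt ( 13), sqrt(14),34*sqrt (3)/5,51.86,61]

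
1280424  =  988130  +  292294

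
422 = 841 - 419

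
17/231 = 17/231 = 0.07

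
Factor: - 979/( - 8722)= 11/98 = 2^( - 1)*7^( - 2)*11^1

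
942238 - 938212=4026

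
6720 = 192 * 35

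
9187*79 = 725773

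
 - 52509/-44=52509/44 = 1193.39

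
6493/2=6493/2= 3246.50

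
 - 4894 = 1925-6819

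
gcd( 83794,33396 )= 2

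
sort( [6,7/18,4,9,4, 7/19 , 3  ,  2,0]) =[ 0,7/19, 7/18, 2 , 3, 4 , 4  ,  6 , 9 ]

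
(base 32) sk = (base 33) rp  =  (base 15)411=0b1110010100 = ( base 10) 916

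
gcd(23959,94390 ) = 1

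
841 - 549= 292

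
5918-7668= - 1750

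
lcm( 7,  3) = 21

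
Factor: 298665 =3^2*5^1*6637^1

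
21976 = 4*5494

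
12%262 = 12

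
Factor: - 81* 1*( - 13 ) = 3^4*13^1 = 1053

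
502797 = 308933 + 193864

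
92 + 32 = 124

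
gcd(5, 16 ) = 1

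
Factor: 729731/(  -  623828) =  - 2^(  -  2 )*83^( - 1)*97^1 * 1879^ (  -  1)*7523^1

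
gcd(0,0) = 0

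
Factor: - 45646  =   - 2^1*  29^1*787^1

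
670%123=55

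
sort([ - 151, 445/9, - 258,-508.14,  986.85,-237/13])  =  [-508.14, - 258,- 151, - 237/13, 445/9, 986.85] 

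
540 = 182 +358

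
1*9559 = 9559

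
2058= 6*343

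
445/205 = 2 + 7/41   =  2.17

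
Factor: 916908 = 2^2 * 3^1*109^1*701^1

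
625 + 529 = 1154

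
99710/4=49855/2= 24927.50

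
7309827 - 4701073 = 2608754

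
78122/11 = 7102 = 7102.00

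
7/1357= 7/1357 = 0.01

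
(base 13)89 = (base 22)53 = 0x71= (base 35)38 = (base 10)113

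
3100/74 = 1550/37 = 41.89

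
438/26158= 219/13079 = 0.02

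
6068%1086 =638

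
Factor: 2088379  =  233^1 *8963^1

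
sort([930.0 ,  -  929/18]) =[-929/18,930.0] 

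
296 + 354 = 650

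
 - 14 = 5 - 19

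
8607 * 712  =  6128184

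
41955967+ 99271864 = 141227831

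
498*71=35358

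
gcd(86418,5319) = 9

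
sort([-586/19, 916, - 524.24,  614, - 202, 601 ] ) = [ -524.24, - 202, - 586/19,601, 614, 916]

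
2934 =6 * 489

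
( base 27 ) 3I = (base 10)99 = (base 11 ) 90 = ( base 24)43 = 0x63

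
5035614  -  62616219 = -57580605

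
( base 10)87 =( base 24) 3f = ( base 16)57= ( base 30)2r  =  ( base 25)3c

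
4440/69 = 1480/23= 64.35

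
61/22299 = 61/22299 = 0.00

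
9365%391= 372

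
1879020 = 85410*22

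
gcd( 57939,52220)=7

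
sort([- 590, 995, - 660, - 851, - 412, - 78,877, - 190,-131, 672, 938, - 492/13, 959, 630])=[ - 851, - 660, - 590, - 412, - 190 , - 131, - 78, - 492/13, 630,672,877,938, 959,995 ]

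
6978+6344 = 13322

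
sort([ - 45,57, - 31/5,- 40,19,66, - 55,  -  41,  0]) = [ - 55, - 45,  -  41, - 40 , - 31/5,0,19,57,66 ] 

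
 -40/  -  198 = 20/99= 0.20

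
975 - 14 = 961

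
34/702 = 17/351= 0.05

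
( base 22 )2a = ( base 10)54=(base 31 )1n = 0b110110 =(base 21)2c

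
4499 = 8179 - 3680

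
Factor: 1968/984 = 2^1 = 2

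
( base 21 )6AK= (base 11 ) 2185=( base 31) 2UO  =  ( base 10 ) 2876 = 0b101100111100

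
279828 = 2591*108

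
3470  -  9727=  - 6257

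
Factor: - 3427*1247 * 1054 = -2^1*17^1*23^1 * 29^1*31^1*43^1*149^1 = - 4504236326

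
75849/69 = 1099  +  6/23  =  1099.26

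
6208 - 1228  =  4980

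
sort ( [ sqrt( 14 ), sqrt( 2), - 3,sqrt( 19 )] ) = [  -  3,  sqrt(2) , sqrt( 14),sqrt( 19)] 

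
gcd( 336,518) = 14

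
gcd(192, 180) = 12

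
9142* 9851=90057842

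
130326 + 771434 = 901760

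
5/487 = 5/487 = 0.01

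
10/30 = 1/3 = 0.33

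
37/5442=37/5442=   0.01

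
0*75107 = 0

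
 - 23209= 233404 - 256613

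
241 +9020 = 9261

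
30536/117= 260 + 116/117  =  260.99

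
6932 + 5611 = 12543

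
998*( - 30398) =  - 30337204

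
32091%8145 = 7656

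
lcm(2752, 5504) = 5504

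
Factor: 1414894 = 2^1*13^1*54419^1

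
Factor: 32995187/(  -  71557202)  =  - 2^ ( - 1)*32995187^1*35778601^( - 1)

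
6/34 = 3/17= 0.18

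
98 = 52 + 46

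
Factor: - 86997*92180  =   - 2^2*3^1 * 5^1*11^1*47^1*419^1*617^1 = - 8019383460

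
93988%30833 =1489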